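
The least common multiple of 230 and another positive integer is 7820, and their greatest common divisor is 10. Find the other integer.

340

gcd × lcm = product of the two integers, so the other integer is (10 × 7820) / 230 = 340.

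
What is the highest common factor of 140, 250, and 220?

140 = 2^2 × 5 × 7
250 = 2 × 5^3
220 = 2^2 × 5 × 11
gcd(140, 250, 220) = 2 × 5 = 10.

10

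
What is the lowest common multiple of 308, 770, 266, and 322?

308 = 2^2 × 7 × 11
770 = 2 × 5 × 7 × 11
266 = 2 × 7 × 19
322 = 2 × 7 × 23
LCM(308, 770, 266, 322) = 2^2 × 5 × 7 × 11 × 19 × 23 = 672980.

672980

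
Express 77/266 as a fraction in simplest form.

11/38

77 = 7 × 11
266 = 2 × 7 × 19
gcd(77, 266) = 7.
Divide numerator and denominator by 7: 77/266 = 11/38.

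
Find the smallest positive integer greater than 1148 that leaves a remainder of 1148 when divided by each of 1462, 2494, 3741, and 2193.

128342

N − 1148 must be a common multiple of 1462, 2494, 3741, and 2193.
1462 = 2 × 17 × 43
2494 = 2 × 29 × 43
3741 = 3 × 29 × 43
2193 = 3 × 17 × 43
LCM(1462, 2494, 3741, 2193) = 2 × 3 × 17 × 29 × 43 = 127194.
Smallest N > 1148 is LCM + 1148 = 127194 + 1148 = 128342.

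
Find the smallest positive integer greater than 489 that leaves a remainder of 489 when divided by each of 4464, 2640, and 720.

246009

N − 489 must be a common multiple of 4464, 2640, and 720.
4464 = 2^4 × 3^2 × 31
2640 = 2^4 × 3 × 5 × 11
720 = 2^4 × 3^2 × 5
LCM(4464, 2640, 720) = 2^4 × 3^2 × 5 × 11 × 31 = 245520.
Smallest N > 489 is LCM + 489 = 245520 + 489 = 246009.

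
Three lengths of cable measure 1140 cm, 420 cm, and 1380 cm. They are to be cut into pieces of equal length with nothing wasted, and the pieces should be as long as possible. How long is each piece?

60 cm

The greatest length dividing all of 1140, 420, and 1380 is their gcd.
1140 = 2^2 × 3 × 5 × 19
420 = 2^2 × 3 × 5 × 7
1380 = 2^2 × 3 × 5 × 23
gcd(1140, 420, 1380) = 2^2 × 3 × 5 = 60.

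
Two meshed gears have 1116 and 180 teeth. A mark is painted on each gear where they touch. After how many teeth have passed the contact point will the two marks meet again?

The first simultaneous occurrence is after LCM of the individual periods.
1116 = 2^2 × 3^2 × 31
180 = 2^2 × 3^2 × 5
LCM(1116, 180) = 2^2 × 3^2 × 5 × 31 = 5580.

5580 teeth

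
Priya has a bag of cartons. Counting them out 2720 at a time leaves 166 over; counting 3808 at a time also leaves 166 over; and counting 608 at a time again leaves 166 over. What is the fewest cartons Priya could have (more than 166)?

N − 166 must be a common multiple of 2720, 3808, and 608.
2720 = 2^5 × 5 × 17
3808 = 2^5 × 7 × 17
608 = 2^5 × 19
LCM(2720, 3808, 608) = 2^5 × 5 × 7 × 17 × 19 = 361760.
Smallest N > 166 is LCM + 166 = 361760 + 166 = 361926.

361926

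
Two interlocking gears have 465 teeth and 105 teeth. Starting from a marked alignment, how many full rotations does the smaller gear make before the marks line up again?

31 rotations

All finish a whole number of cycles simultaneously at t = LCM of the periods.
465 = 3 × 5 × 31
105 = 3 × 5 × 7
LCM(465, 105) = 3 × 5 × 7 × 31 = 3255.
Rotations for period 105: 3255 / 105 = 31.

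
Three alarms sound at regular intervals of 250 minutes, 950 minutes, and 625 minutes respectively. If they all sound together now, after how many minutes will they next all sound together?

23750 minutes

We need the least common multiple of the intervals.
250 = 2 × 5^3
950 = 2 × 5^2 × 19
625 = 5^4
LCM(250, 950, 625) = 2 × 5^4 × 19 = 23750.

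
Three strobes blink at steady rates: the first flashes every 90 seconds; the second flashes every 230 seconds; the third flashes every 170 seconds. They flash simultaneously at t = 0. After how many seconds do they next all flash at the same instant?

They coincide at every common multiple of the periods; the first is the LCM.
90 = 2 × 3^2 × 5
230 = 2 × 5 × 23
170 = 2 × 5 × 17
LCM(90, 230, 170) = 2 × 3^2 × 5 × 17 × 23 = 35190.

35190 seconds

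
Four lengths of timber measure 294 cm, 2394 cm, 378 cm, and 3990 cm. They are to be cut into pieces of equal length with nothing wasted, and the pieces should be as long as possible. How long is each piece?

The greatest length dividing all of 294, 2394, 378, and 3990 is their gcd.
294 = 2 × 3 × 7^2
2394 = 2 × 3^2 × 7 × 19
378 = 2 × 3^3 × 7
3990 = 2 × 3 × 5 × 7 × 19
gcd(294, 2394, 378, 3990) = 2 × 3 × 7 = 42.

42 cm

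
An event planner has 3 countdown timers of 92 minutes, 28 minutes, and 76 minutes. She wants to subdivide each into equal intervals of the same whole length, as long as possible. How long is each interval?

4 minutes

The interval must divide each timer length; the longest such is the gcd.
92 = 2^2 × 23
28 = 2^2 × 7
76 = 2^2 × 19
gcd(92, 28, 76) = 2^2 = 4.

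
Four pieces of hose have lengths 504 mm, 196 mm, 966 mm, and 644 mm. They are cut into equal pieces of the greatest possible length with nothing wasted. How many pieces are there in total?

165

Piece length = gcd(504, 196, 966, 644).
504 = 2^3 × 3^2 × 7
196 = 2^2 × 7^2
966 = 2 × 3 × 7 × 23
644 = 2^2 × 7 × 23
gcd(504, 196, 966, 644) = 2 × 7 = 14.
Total pieces = 504/14 + 196/14 + 966/14 + 644/14 = 36 + 14 + 69 + 46 = 165.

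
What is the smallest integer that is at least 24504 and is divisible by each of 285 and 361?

The integer must be a common multiple of 285 and 361, so a multiple of their LCM.
285 = 3 × 5 × 19
361 = 19^2
LCM(285, 361) = 3 × 5 × 19^2 = 5415.
Smallest multiple of 5415 that is ≥ 24504: ⌈24504/5415⌉ × 5415 = 5 × 5415 = 27075.

27075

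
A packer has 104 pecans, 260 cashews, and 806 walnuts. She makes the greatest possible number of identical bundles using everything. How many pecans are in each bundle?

4

Number of bundles = gcd(104, 260, 806).
104 = 2^3 × 13
260 = 2^2 × 5 × 13
806 = 2 × 13 × 31
gcd(104, 260, 806) = 2 × 13 = 26.
pecans per bundle = 104 / 26 = 4.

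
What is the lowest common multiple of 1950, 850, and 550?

364650

1950 = 2 × 3 × 5^2 × 13
850 = 2 × 5^2 × 17
550 = 2 × 5^2 × 11
LCM(1950, 850, 550) = 2 × 3 × 5^2 × 11 × 13 × 17 = 364650.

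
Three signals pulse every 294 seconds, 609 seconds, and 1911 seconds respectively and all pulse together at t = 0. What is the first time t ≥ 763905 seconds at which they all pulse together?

775866 seconds

Joint pulses occur at multiples of LCM(294, 609, 1911).
294 = 2 × 3 × 7^2
609 = 3 × 7 × 29
1911 = 3 × 7^2 × 13
LCM(294, 609, 1911) = 2 × 3 × 7^2 × 13 × 29 = 110838.
Smallest multiple of 110838 that is ≥ 763905: ⌈763905/110838⌉ × 110838 = 7 × 110838 = 775866.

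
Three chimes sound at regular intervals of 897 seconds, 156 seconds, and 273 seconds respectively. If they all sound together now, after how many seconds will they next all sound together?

25116 seconds

They coincide at every common multiple of the periods; the first is the LCM.
897 = 3 × 13 × 23
156 = 2^2 × 3 × 13
273 = 3 × 7 × 13
LCM(897, 156, 273) = 2^2 × 3 × 7 × 13 × 23 = 25116.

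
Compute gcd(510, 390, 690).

510 = 2 × 3 × 5 × 17
390 = 2 × 3 × 5 × 13
690 = 2 × 3 × 5 × 23
gcd(510, 390, 690) = 2 × 3 × 5 = 30.

30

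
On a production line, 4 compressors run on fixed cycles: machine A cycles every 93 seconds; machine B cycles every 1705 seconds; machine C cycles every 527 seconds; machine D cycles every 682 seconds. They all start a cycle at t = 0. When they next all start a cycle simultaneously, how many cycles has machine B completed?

102 cycles

All finish a whole number of cycles simultaneously at t = LCM of the periods.
93 = 3 × 31
1705 = 5 × 11 × 31
527 = 17 × 31
682 = 2 × 11 × 31
LCM(93, 1705, 527, 682) = 2 × 3 × 5 × 11 × 17 × 31 = 173910.
Cycles for period 1705: 173910 / 1705 = 102.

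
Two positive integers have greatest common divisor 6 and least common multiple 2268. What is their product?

13608

For any two positive integers, gcd × lcm = product = 6 × 2268 = 13608.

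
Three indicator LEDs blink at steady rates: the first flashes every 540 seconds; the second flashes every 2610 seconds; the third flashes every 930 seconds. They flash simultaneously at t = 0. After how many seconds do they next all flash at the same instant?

485460 seconds

We need the least common multiple of the intervals.
540 = 2^2 × 3^3 × 5
2610 = 2 × 3^2 × 5 × 29
930 = 2 × 3 × 5 × 31
LCM(540, 2610, 930) = 2^2 × 3^3 × 5 × 29 × 31 = 485460.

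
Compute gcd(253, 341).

11

253 = 11 × 23
341 = 11 × 31
gcd(253, 341) = 11.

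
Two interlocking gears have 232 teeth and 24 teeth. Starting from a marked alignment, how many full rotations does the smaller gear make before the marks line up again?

29 rotations

All finish a whole number of cycles simultaneously at t = LCM of the periods.
232 = 2^3 × 29
24 = 2^3 × 3
LCM(232, 24) = 2^3 × 3 × 29 = 696.
Rotations for period 24: 696 / 24 = 29.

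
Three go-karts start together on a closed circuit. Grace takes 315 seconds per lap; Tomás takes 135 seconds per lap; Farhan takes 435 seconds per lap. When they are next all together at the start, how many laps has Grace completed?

All finish a whole number of cycles simultaneously at t = LCM of the periods.
315 = 3^2 × 5 × 7
135 = 3^3 × 5
435 = 3 × 5 × 29
LCM(315, 135, 435) = 3^3 × 5 × 7 × 29 = 27405.
Laps for period 315: 27405 / 315 = 87.

87 laps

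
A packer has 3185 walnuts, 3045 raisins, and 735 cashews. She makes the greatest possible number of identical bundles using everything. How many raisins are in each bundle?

87

Number of bundles = gcd(3185, 3045, 735).
3185 = 5 × 7^2 × 13
3045 = 3 × 5 × 7 × 29
735 = 3 × 5 × 7^2
gcd(3185, 3045, 735) = 5 × 7 = 35.
raisins per bundle = 3045 / 35 = 87.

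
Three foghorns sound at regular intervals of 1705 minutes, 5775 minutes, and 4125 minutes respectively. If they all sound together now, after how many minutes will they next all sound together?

895125 minutes

The first simultaneous occurrence is after LCM of the individual periods.
1705 = 5 × 11 × 31
5775 = 3 × 5^2 × 7 × 11
4125 = 3 × 5^3 × 11
LCM(1705, 5775, 4125) = 3 × 5^3 × 7 × 11 × 31 = 895125.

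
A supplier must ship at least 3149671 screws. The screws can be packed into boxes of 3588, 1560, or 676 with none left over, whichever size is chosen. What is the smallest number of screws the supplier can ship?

3265080

The number of screws must be a common multiple of 3588, 1560, and 676, so a multiple of their LCM.
3588 = 2^2 × 3 × 13 × 23
1560 = 2^3 × 3 × 5 × 13
676 = 2^2 × 13^2
LCM(3588, 1560, 676) = 2^3 × 3 × 5 × 13^2 × 23 = 466440.
Smallest multiple of 466440 that is ≥ 3149671: ⌈3149671/466440⌉ × 466440 = 7 × 466440 = 3265080.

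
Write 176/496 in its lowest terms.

176 = 2^4 × 11
496 = 2^4 × 31
gcd(176, 496) = 2^4 = 16.
Divide numerator and denominator by 16: 176/496 = 11/31.

11/31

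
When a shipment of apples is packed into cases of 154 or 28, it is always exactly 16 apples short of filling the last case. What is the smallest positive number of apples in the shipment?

Being 16 short of a full case of size k means N ≡ −16 (mod k), i.e. N + 16 is a multiple of each size.
154 = 2 × 7 × 11
28 = 2^2 × 7
LCM(154, 28) = 2^2 × 7 × 11 = 308.
Smallest positive N is 308 − 16 = 292.

292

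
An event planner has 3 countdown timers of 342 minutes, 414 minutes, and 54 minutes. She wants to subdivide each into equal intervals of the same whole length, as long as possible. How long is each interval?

The interval must divide each timer length; the longest such is the gcd.
342 = 2 × 3^2 × 19
414 = 2 × 3^2 × 23
54 = 2 × 3^3
gcd(342, 414, 54) = 2 × 3^2 = 18.

18 minutes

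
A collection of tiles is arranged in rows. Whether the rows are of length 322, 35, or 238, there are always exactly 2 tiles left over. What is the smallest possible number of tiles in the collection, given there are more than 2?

27372

N − 2 must be a common multiple of 322, 35, and 238.
322 = 2 × 7 × 23
35 = 5 × 7
238 = 2 × 7 × 17
LCM(322, 35, 238) = 2 × 5 × 7 × 17 × 23 = 27370.
Smallest N > 2 is LCM + 2 = 27370 + 2 = 27372.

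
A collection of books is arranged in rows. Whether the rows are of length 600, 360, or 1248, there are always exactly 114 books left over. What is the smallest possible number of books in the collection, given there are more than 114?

93714

N − 114 must be a common multiple of 600, 360, and 1248.
600 = 2^3 × 3 × 5^2
360 = 2^3 × 3^2 × 5
1248 = 2^5 × 3 × 13
LCM(600, 360, 1248) = 2^5 × 3^2 × 5^2 × 13 = 93600.
Smallest N > 114 is LCM + 114 = 93600 + 114 = 93714.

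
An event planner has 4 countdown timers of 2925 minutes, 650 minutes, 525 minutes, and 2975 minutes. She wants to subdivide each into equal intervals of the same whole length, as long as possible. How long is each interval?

25 minutes

The interval must divide each timer length; the longest such is the gcd.
2925 = 3^2 × 5^2 × 13
650 = 2 × 5^2 × 13
525 = 3 × 5^2 × 7
2975 = 5^2 × 7 × 17
gcd(2925, 650, 525, 2975) = 5^2 = 25.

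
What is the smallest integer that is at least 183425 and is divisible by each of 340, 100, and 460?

195500

The integer must be a common multiple of 340, 100, and 460, so a multiple of their LCM.
340 = 2^2 × 5 × 17
100 = 2^2 × 5^2
460 = 2^2 × 5 × 23
LCM(340, 100, 460) = 2^2 × 5^2 × 17 × 23 = 39100.
Smallest multiple of 39100 that is ≥ 183425: ⌈183425/39100⌉ × 39100 = 5 × 39100 = 195500.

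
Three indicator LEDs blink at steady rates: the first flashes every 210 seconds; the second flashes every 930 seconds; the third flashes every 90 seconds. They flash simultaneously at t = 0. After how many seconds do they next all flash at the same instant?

They coincide at every common multiple of the periods; the first is the LCM.
210 = 2 × 3 × 5 × 7
930 = 2 × 3 × 5 × 31
90 = 2 × 3^2 × 5
LCM(210, 930, 90) = 2 × 3^2 × 5 × 7 × 31 = 19530.

19530 seconds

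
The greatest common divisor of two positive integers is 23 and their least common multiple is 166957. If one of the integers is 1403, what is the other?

2737

For two integers, gcd × lcm = product, so the other is (23 × 166957) / 1403 = 3840011 / 1403 = 2737.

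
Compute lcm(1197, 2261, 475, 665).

1197 = 3^2 × 7 × 19
2261 = 7 × 17 × 19
475 = 5^2 × 19
665 = 5 × 7 × 19
LCM(1197, 2261, 475, 665) = 3^2 × 5^2 × 7 × 17 × 19 = 508725.

508725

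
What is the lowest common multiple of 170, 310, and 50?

170 = 2 × 5 × 17
310 = 2 × 5 × 31
50 = 2 × 5^2
LCM(170, 310, 50) = 2 × 5^2 × 17 × 31 = 26350.

26350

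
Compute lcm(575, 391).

575 = 5^2 × 23
391 = 17 × 23
LCM(575, 391) = 5^2 × 17 × 23 = 9775.

9775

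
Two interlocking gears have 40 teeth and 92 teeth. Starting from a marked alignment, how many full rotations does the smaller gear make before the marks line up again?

23 rotations

All finish a whole number of cycles simultaneously at t = LCM of the periods.
40 = 2^3 × 5
92 = 2^2 × 23
LCM(40, 92) = 2^3 × 5 × 23 = 920.
Rotations for period 40: 920 / 40 = 23.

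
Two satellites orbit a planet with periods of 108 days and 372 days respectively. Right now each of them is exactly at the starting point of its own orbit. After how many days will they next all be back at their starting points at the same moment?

3348 days

We need the least common multiple of the intervals.
108 = 2^2 × 3^3
372 = 2^2 × 3 × 31
LCM(108, 372) = 2^2 × 3^3 × 31 = 3348.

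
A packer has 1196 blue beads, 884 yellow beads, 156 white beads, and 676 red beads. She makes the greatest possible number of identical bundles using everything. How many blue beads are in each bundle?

Number of bundles = gcd(1196, 884, 156, 676).
1196 = 2^2 × 13 × 23
884 = 2^2 × 13 × 17
156 = 2^2 × 3 × 13
676 = 2^2 × 13^2
gcd(1196, 884, 156, 676) = 2^2 × 13 = 52.
blue beads per bundle = 1196 / 52 = 23.

23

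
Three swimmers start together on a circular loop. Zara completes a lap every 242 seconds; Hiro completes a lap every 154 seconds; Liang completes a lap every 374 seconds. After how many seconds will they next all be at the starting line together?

28798 seconds

They coincide at every common multiple of the periods; the first is the LCM.
242 = 2 × 11^2
154 = 2 × 7 × 11
374 = 2 × 11 × 17
LCM(242, 154, 374) = 2 × 7 × 11^2 × 17 = 28798.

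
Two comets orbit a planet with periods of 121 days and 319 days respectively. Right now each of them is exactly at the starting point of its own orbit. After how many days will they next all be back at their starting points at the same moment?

They coincide at every common multiple of the periods; the first is the LCM.
121 = 11^2
319 = 11 × 29
LCM(121, 319) = 11^2 × 29 = 3509.

3509 days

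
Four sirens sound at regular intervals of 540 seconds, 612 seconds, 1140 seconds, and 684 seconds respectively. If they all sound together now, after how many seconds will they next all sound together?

174420 seconds

The first simultaneous occurrence is after LCM of the individual periods.
540 = 2^2 × 3^3 × 5
612 = 2^2 × 3^2 × 17
1140 = 2^2 × 3 × 5 × 19
684 = 2^2 × 3^2 × 19
LCM(540, 612, 1140, 684) = 2^2 × 3^3 × 5 × 17 × 19 = 174420.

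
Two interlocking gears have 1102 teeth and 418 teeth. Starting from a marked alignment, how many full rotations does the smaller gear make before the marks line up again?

The first common completion time is the LCM of the periods.
1102 = 2 × 19 × 29
418 = 2 × 11 × 19
LCM(1102, 418) = 2 × 11 × 19 × 29 = 12122.
Rotations for period 418: 12122 / 418 = 29.

29 rotations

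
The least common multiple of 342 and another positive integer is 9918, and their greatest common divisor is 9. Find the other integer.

261

gcd × lcm = product of the two integers, so the other integer is (9 × 9918) / 342 = 261.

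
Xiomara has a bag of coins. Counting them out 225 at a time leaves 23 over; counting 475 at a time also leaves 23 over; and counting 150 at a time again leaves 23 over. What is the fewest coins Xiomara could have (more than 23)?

N − 23 must be a common multiple of 225, 475, and 150.
225 = 3^2 × 5^2
475 = 5^2 × 19
150 = 2 × 3 × 5^2
LCM(225, 475, 150) = 2 × 3^2 × 5^2 × 19 = 8550.
Smallest N > 23 is LCM + 23 = 8550 + 23 = 8573.

8573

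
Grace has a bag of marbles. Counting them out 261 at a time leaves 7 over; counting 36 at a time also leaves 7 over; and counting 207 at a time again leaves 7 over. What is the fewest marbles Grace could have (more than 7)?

24019

N − 7 must be a common multiple of 261, 36, and 207.
261 = 3^2 × 29
36 = 2^2 × 3^2
207 = 3^2 × 23
LCM(261, 36, 207) = 2^2 × 3^2 × 23 × 29 = 24012.
Smallest N > 7 is LCM + 7 = 24012 + 7 = 24019.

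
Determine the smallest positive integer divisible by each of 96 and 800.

2400

96 = 2^5 × 3
800 = 2^5 × 5^2
LCM(96, 800) = 2^5 × 3 × 5^2 = 2400.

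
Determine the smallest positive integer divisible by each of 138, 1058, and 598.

138 = 2 × 3 × 23
1058 = 2 × 23^2
598 = 2 × 13 × 23
LCM(138, 1058, 598) = 2 × 3 × 13 × 23^2 = 41262.

41262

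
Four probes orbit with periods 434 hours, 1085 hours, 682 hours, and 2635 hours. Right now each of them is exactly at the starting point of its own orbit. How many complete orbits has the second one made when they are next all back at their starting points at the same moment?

374 orbits

All finish a whole number of cycles simultaneously at t = LCM of the periods.
434 = 2 × 7 × 31
1085 = 5 × 7 × 31
682 = 2 × 11 × 31
2635 = 5 × 17 × 31
LCM(434, 1085, 682, 2635) = 2 × 5 × 7 × 11 × 17 × 31 = 405790.
Orbits for period 1085: 405790 / 1085 = 374.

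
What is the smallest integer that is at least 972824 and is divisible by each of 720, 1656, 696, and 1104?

The integer must be a common multiple of 720, 1656, 696, and 1104, so a multiple of their LCM.
720 = 2^4 × 3^2 × 5
1656 = 2^3 × 3^2 × 23
696 = 2^3 × 3 × 29
1104 = 2^4 × 3 × 23
LCM(720, 1656, 696, 1104) = 2^4 × 3^2 × 5 × 23 × 29 = 480240.
Smallest multiple of 480240 that is ≥ 972824: ⌈972824/480240⌉ × 480240 = 3 × 480240 = 1440720.

1440720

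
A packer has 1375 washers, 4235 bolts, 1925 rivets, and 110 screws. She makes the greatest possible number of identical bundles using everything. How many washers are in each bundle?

Number of bundles = gcd(1375, 4235, 1925, 110).
1375 = 5^3 × 11
4235 = 5 × 7 × 11^2
1925 = 5^2 × 7 × 11
110 = 2 × 5 × 11
gcd(1375, 4235, 1925, 110) = 5 × 11 = 55.
washers per bundle = 1375 / 55 = 25.

25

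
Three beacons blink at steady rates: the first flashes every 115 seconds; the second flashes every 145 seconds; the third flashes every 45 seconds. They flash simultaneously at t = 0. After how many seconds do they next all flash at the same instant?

We need the least common multiple of the intervals.
115 = 5 × 23
145 = 5 × 29
45 = 3^2 × 5
LCM(115, 145, 45) = 3^2 × 5 × 23 × 29 = 30015.

30015 seconds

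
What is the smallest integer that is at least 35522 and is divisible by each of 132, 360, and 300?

39600

The integer must be a common multiple of 132, 360, and 300, so a multiple of their LCM.
132 = 2^2 × 3 × 11
360 = 2^3 × 3^2 × 5
300 = 2^2 × 3 × 5^2
LCM(132, 360, 300) = 2^3 × 3^2 × 5^2 × 11 = 19800.
Smallest multiple of 19800 that is ≥ 35522: ⌈35522/19800⌉ × 19800 = 2 × 19800 = 39600.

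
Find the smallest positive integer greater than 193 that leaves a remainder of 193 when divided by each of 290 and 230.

N − 193 must be a common multiple of 290 and 230.
290 = 2 × 5 × 29
230 = 2 × 5 × 23
LCM(290, 230) = 2 × 5 × 23 × 29 = 6670.
Smallest N > 193 is LCM + 193 = 6670 + 193 = 6863.

6863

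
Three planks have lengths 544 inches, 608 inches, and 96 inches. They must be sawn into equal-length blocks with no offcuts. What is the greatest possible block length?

32 inches

The block length must divide every plank, so the greatest is gcd(544, 608, 96).
544 = 2^5 × 17
608 = 2^5 × 19
96 = 2^5 × 3
gcd(544, 608, 96) = 2^5 = 32.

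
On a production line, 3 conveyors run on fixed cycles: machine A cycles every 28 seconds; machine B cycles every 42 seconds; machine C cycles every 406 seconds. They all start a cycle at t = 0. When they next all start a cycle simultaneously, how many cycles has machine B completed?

The first common completion time is the LCM of the periods.
28 = 2^2 × 7
42 = 2 × 3 × 7
406 = 2 × 7 × 29
LCM(28, 42, 406) = 2^2 × 3 × 7 × 29 = 2436.
Cycles for period 42: 2436 / 42 = 58.

58 cycles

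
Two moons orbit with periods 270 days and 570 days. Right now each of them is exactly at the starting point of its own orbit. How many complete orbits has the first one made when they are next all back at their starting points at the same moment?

19 orbits

All finish a whole number of cycles simultaneously at t = LCM of the periods.
270 = 2 × 3^3 × 5
570 = 2 × 3 × 5 × 19
LCM(270, 570) = 2 × 3^3 × 5 × 19 = 5130.
Orbits for period 270: 5130 / 270 = 19.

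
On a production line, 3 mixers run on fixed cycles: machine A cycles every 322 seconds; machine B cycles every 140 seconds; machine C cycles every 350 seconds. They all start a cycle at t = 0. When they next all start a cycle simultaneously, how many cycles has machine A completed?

50 cycles

The first common completion time is the LCM of the periods.
322 = 2 × 7 × 23
140 = 2^2 × 5 × 7
350 = 2 × 5^2 × 7
LCM(322, 140, 350) = 2^2 × 5^2 × 7 × 23 = 16100.
Cycles for period 322: 16100 / 322 = 50.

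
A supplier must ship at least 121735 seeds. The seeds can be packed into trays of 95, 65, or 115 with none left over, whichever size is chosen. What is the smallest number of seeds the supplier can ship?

142025

The number of seeds must be a common multiple of 95, 65, and 115, so a multiple of their LCM.
95 = 5 × 19
65 = 5 × 13
115 = 5 × 23
LCM(95, 65, 115) = 5 × 13 × 19 × 23 = 28405.
Smallest multiple of 28405 that is ≥ 121735: ⌈121735/28405⌉ × 28405 = 5 × 28405 = 142025.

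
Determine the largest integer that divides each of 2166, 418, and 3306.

38

2166 = 2 × 3 × 19^2
418 = 2 × 11 × 19
3306 = 2 × 3 × 19 × 29
gcd(2166, 418, 3306) = 2 × 19 = 38.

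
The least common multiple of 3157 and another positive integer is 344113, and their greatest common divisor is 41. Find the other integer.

gcd × lcm = product of the two integers, so the other integer is (41 × 344113) / 3157 = 4469.

4469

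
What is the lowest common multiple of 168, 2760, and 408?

168 = 2^3 × 3 × 7
2760 = 2^3 × 3 × 5 × 23
408 = 2^3 × 3 × 17
LCM(168, 2760, 408) = 2^3 × 3 × 5 × 7 × 17 × 23 = 328440.

328440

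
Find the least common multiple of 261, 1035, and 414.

261 = 3^2 × 29
1035 = 3^2 × 5 × 23
414 = 2 × 3^2 × 23
LCM(261, 1035, 414) = 2 × 3^2 × 5 × 23 × 29 = 60030.

60030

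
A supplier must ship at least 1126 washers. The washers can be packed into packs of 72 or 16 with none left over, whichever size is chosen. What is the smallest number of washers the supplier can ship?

The number of washers must be a common multiple of 72 and 16, so a multiple of their LCM.
72 = 2^3 × 3^2
16 = 2^4
LCM(72, 16) = 2^4 × 3^2 = 144.
Smallest multiple of 144 that is ≥ 1126: ⌈1126/144⌉ × 144 = 8 × 144 = 1152.

1152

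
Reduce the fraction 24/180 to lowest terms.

2/15

24 = 2^3 × 3
180 = 2^2 × 3^2 × 5
gcd(24, 180) = 2^2 × 3 = 12.
Divide numerator and denominator by 12: 24/180 = 2/15.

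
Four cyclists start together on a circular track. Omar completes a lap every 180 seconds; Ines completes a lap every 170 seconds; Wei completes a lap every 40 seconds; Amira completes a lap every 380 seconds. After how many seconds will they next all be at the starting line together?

116280 seconds

They coincide at every common multiple of the periods; the first is the LCM.
180 = 2^2 × 3^2 × 5
170 = 2 × 5 × 17
40 = 2^3 × 5
380 = 2^2 × 5 × 19
LCM(180, 170, 40, 380) = 2^3 × 3^2 × 5 × 17 × 19 = 116280.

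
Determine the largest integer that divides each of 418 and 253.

11

418 = 2 × 11 × 19
253 = 11 × 23
gcd(418, 253) = 11.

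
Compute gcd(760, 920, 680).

760 = 2^3 × 5 × 19
920 = 2^3 × 5 × 23
680 = 2^3 × 5 × 17
gcd(760, 920, 680) = 2^3 × 5 = 40.

40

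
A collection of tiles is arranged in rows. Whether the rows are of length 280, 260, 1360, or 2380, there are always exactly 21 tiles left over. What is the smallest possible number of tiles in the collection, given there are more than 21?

123781

N − 21 must be a common multiple of 280, 260, 1360, and 2380.
280 = 2^3 × 5 × 7
260 = 2^2 × 5 × 13
1360 = 2^4 × 5 × 17
2380 = 2^2 × 5 × 7 × 17
LCM(280, 260, 1360, 2380) = 2^4 × 5 × 7 × 13 × 17 = 123760.
Smallest N > 21 is LCM + 21 = 123760 + 21 = 123781.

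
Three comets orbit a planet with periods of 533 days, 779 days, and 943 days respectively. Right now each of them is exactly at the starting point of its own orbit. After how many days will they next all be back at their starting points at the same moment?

The first simultaneous occurrence is after LCM of the individual periods.
533 = 13 × 41
779 = 19 × 41
943 = 23 × 41
LCM(533, 779, 943) = 13 × 19 × 23 × 41 = 232921.

232921 days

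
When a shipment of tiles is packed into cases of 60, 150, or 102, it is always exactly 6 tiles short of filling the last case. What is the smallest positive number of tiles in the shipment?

5094

Being 6 short of a full case of size k means N ≡ −6 (mod k), i.e. N + 6 is a multiple of each size.
60 = 2^2 × 3 × 5
150 = 2 × 3 × 5^2
102 = 2 × 3 × 17
LCM(60, 150, 102) = 2^2 × 3 × 5^2 × 17 = 5100.
Smallest positive N is 5100 − 6 = 5094.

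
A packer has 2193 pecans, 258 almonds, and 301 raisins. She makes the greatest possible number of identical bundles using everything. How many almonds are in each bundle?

6

Number of bundles = gcd(2193, 258, 301).
2193 = 3 × 17 × 43
258 = 2 × 3 × 43
301 = 7 × 43
gcd(2193, 258, 301) = 43.
almonds per bundle = 258 / 43 = 6.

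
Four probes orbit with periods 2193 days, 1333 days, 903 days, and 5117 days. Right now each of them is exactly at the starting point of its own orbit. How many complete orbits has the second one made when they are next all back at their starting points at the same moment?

They are all back at their starting positions together after one LCM of the periods.
2193 = 3 × 17 × 43
1333 = 31 × 43
903 = 3 × 7 × 43
5117 = 7 × 17 × 43
LCM(2193, 1333, 903, 5117) = 3 × 7 × 17 × 31 × 43 = 475881.
Orbits for period 1333: 475881 / 1333 = 357.

357 orbits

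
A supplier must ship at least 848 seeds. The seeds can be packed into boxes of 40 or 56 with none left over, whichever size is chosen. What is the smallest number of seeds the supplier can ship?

The number of seeds must be a common multiple of 40 and 56, so a multiple of their LCM.
40 = 2^3 × 5
56 = 2^3 × 7
LCM(40, 56) = 2^3 × 5 × 7 = 280.
Smallest multiple of 280 that is ≥ 848: ⌈848/280⌉ × 280 = 4 × 280 = 1120.

1120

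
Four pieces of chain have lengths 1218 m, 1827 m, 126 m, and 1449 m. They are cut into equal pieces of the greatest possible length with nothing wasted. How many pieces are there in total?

Piece length = gcd(1218, 1827, 126, 1449).
1218 = 2 × 3 × 7 × 29
1827 = 3^2 × 7 × 29
126 = 2 × 3^2 × 7
1449 = 3^2 × 7 × 23
gcd(1218, 1827, 126, 1449) = 3 × 7 = 21.
Total pieces = 1218/21 + 1827/21 + 126/21 + 1449/21 = 58 + 87 + 6 + 69 = 220.

220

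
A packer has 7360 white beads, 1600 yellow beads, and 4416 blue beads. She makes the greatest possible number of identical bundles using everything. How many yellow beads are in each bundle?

25

Number of bundles = gcd(7360, 1600, 4416).
7360 = 2^6 × 5 × 23
1600 = 2^6 × 5^2
4416 = 2^6 × 3 × 23
gcd(7360, 1600, 4416) = 2^6 = 64.
yellow beads per bundle = 1600 / 64 = 25.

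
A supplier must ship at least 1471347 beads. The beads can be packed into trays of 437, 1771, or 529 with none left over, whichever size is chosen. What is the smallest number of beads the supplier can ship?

1547854

The number of beads must be a common multiple of 437, 1771, and 529, so a multiple of their LCM.
437 = 19 × 23
1771 = 7 × 11 × 23
529 = 23^2
LCM(437, 1771, 529) = 7 × 11 × 19 × 23^2 = 773927.
Smallest multiple of 773927 that is ≥ 1471347: ⌈1471347/773927⌉ × 773927 = 2 × 773927 = 1547854.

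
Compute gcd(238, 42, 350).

238 = 2 × 7 × 17
42 = 2 × 3 × 7
350 = 2 × 5^2 × 7
gcd(238, 42, 350) = 2 × 7 = 14.

14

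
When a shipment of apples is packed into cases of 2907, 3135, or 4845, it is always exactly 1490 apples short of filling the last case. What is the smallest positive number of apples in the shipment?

Being 1490 short of a full case of size k means N ≡ −1490 (mod k), i.e. N + 1490 is a multiple of each size.
2907 = 3^2 × 17 × 19
3135 = 3 × 5 × 11 × 19
4845 = 3 × 5 × 17 × 19
LCM(2907, 3135, 4845) = 3^2 × 5 × 11 × 17 × 19 = 159885.
Smallest positive N is 159885 − 1490 = 158395.

158395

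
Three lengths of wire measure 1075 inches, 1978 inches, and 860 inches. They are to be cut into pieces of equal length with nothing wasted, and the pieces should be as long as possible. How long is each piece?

43 inches

Each piece length must divide every original length, so the longest possible is gcd(1075, 1978, 860).
1075 = 5^2 × 43
1978 = 2 × 23 × 43
860 = 2^2 × 5 × 43
gcd(1075, 1978, 860) = 43.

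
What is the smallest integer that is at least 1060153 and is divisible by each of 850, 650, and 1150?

1270750

The integer must be a common multiple of 850, 650, and 1150, so a multiple of their LCM.
850 = 2 × 5^2 × 17
650 = 2 × 5^2 × 13
1150 = 2 × 5^2 × 23
LCM(850, 650, 1150) = 2 × 5^2 × 13 × 17 × 23 = 254150.
Smallest multiple of 254150 that is ≥ 1060153: ⌈1060153/254150⌉ × 254150 = 5 × 254150 = 1270750.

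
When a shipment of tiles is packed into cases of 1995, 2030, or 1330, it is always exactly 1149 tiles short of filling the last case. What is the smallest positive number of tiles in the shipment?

114561

Being 1149 short of a full case of size k means N ≡ −1149 (mod k), i.e. N + 1149 is a multiple of each size.
1995 = 3 × 5 × 7 × 19
2030 = 2 × 5 × 7 × 29
1330 = 2 × 5 × 7 × 19
LCM(1995, 2030, 1330) = 2 × 3 × 5 × 7 × 19 × 29 = 115710.
Smallest positive N is 115710 − 1149 = 114561.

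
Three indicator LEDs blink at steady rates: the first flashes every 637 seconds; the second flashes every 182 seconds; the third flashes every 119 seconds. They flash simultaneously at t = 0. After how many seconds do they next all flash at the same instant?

The first simultaneous occurrence is after LCM of the individual periods.
637 = 7^2 × 13
182 = 2 × 7 × 13
119 = 7 × 17
LCM(637, 182, 119) = 2 × 7^2 × 13 × 17 = 21658.

21658 seconds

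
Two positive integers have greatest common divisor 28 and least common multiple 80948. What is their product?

For any two positive integers, gcd × lcm = product = 28 × 80948 = 2266544.

2266544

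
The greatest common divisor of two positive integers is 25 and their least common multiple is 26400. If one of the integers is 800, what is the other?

For two integers, gcd × lcm = product, so the other is (25 × 26400) / 800 = 660000 / 800 = 825.

825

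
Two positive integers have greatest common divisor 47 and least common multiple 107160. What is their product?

5036520

For any two positive integers, gcd × lcm = product = 47 × 107160 = 5036520.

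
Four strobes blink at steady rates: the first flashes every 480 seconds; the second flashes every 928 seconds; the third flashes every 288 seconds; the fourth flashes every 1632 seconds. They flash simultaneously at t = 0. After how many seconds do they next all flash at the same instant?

The first simultaneous occurrence is after LCM of the individual periods.
480 = 2^5 × 3 × 5
928 = 2^5 × 29
288 = 2^5 × 3^2
1632 = 2^5 × 3 × 17
LCM(480, 928, 288, 1632) = 2^5 × 3^2 × 5 × 17 × 29 = 709920.

709920 seconds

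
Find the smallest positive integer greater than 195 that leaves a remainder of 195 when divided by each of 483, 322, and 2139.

N − 195 must be a common multiple of 483, 322, and 2139.
483 = 3 × 7 × 23
322 = 2 × 7 × 23
2139 = 3 × 23 × 31
LCM(483, 322, 2139) = 2 × 3 × 7 × 23 × 31 = 29946.
Smallest N > 195 is LCM + 195 = 29946 + 195 = 30141.

30141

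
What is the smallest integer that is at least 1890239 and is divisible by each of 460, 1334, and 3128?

The integer must be a common multiple of 460, 1334, and 3128, so a multiple of their LCM.
460 = 2^2 × 5 × 23
1334 = 2 × 23 × 29
3128 = 2^3 × 17 × 23
LCM(460, 1334, 3128) = 2^3 × 5 × 17 × 23 × 29 = 453560.
Smallest multiple of 453560 that is ≥ 1890239: ⌈1890239/453560⌉ × 453560 = 5 × 453560 = 2267800.

2267800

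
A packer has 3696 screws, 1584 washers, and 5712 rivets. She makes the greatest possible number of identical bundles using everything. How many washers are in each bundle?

33

Number of bundles = gcd(3696, 1584, 5712).
3696 = 2^4 × 3 × 7 × 11
1584 = 2^4 × 3^2 × 11
5712 = 2^4 × 3 × 7 × 17
gcd(3696, 1584, 5712) = 2^4 × 3 = 48.
washers per bundle = 1584 / 48 = 33.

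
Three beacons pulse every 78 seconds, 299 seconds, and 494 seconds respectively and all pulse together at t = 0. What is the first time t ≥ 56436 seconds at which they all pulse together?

Joint pulses occur at multiples of LCM(78, 299, 494).
78 = 2 × 3 × 13
299 = 13 × 23
494 = 2 × 13 × 19
LCM(78, 299, 494) = 2 × 3 × 13 × 19 × 23 = 34086.
Smallest multiple of 34086 that is ≥ 56436: ⌈56436/34086⌉ × 34086 = 2 × 34086 = 68172.

68172 seconds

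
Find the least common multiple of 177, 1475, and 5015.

75225

177 = 3 × 59
1475 = 5^2 × 59
5015 = 5 × 17 × 59
LCM(177, 1475, 5015) = 3 × 5^2 × 17 × 59 = 75225.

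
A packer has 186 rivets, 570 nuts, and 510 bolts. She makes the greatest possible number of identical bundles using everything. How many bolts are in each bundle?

85

Number of bundles = gcd(186, 570, 510).
186 = 2 × 3 × 31
570 = 2 × 3 × 5 × 19
510 = 2 × 3 × 5 × 17
gcd(186, 570, 510) = 2 × 3 = 6.
bolts per bundle = 510 / 6 = 85.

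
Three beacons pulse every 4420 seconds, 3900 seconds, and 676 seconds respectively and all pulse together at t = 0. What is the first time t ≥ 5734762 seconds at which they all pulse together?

Joint pulses occur at multiples of LCM(4420, 3900, 676).
4420 = 2^2 × 5 × 13 × 17
3900 = 2^2 × 3 × 5^2 × 13
676 = 2^2 × 13^2
LCM(4420, 3900, 676) = 2^2 × 3 × 5^2 × 13^2 × 17 = 861900.
Smallest multiple of 861900 that is ≥ 5734762: ⌈5734762/861900⌉ × 861900 = 7 × 861900 = 6033300.

6033300 seconds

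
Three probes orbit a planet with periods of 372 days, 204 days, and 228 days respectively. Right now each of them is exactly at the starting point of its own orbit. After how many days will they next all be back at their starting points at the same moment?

120156 days

We need the least common multiple of the intervals.
372 = 2^2 × 3 × 31
204 = 2^2 × 3 × 17
228 = 2^2 × 3 × 19
LCM(372, 204, 228) = 2^2 × 3 × 17 × 19 × 31 = 120156.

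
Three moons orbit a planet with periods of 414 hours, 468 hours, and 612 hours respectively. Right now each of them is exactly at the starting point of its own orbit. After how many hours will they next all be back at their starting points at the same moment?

182988 hours

We need the least common multiple of the intervals.
414 = 2 × 3^2 × 23
468 = 2^2 × 3^2 × 13
612 = 2^2 × 3^2 × 17
LCM(414, 468, 612) = 2^2 × 3^2 × 13 × 17 × 23 = 182988.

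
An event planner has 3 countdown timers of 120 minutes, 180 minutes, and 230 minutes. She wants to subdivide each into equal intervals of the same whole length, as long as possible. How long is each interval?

10 minutes

The interval must divide each timer length; the longest such is the gcd.
120 = 2^3 × 3 × 5
180 = 2^2 × 3^2 × 5
230 = 2 × 5 × 23
gcd(120, 180, 230) = 2 × 5 = 10.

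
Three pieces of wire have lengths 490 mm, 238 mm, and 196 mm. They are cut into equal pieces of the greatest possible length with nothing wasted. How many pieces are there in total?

Piece length = gcd(490, 238, 196).
490 = 2 × 5 × 7^2
238 = 2 × 7 × 17
196 = 2^2 × 7^2
gcd(490, 238, 196) = 2 × 7 = 14.
Total pieces = 490/14 + 238/14 + 196/14 = 35 + 17 + 14 = 66.

66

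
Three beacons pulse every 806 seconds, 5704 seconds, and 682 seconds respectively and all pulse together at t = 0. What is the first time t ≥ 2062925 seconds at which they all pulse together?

2447016 seconds

Joint pulses occur at multiples of LCM(806, 5704, 682).
806 = 2 × 13 × 31
5704 = 2^3 × 23 × 31
682 = 2 × 11 × 31
LCM(806, 5704, 682) = 2^3 × 11 × 13 × 23 × 31 = 815672.
Smallest multiple of 815672 that is ≥ 2062925: ⌈2062925/815672⌉ × 815672 = 3 × 815672 = 2447016.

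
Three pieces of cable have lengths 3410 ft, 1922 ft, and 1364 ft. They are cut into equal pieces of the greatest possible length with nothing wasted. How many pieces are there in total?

Piece length = gcd(3410, 1922, 1364).
3410 = 2 × 5 × 11 × 31
1922 = 2 × 31^2
1364 = 2^2 × 11 × 31
gcd(3410, 1922, 1364) = 2 × 31 = 62.
Total pieces = 3410/62 + 1922/62 + 1364/62 = 55 + 31 + 22 = 108.

108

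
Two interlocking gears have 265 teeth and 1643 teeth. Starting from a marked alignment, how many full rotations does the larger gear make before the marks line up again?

5 rotations

The first common completion time is the LCM of the periods.
265 = 5 × 53
1643 = 31 × 53
LCM(265, 1643) = 5 × 31 × 53 = 8215.
Rotations for period 1643: 8215 / 1643 = 5.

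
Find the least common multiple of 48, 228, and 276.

48 = 2^4 × 3
228 = 2^2 × 3 × 19
276 = 2^2 × 3 × 23
LCM(48, 228, 276) = 2^4 × 3 × 19 × 23 = 20976.

20976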